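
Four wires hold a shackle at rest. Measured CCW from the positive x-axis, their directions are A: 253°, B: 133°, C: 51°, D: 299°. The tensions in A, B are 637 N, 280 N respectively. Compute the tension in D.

Resolve: ΣF_x = 637 cos 253° + 280 cos 133° + T_C cos 51° + T_D cos 299° = 0.
        ΣF_y = 637 sin 253° + 280 sin 133° + T_C sin 51° + T_D sin 299° = 0.
The known terms sum to (-377.2, -404.4) N, so 0.6293 T_C + 0.4848 T_D = 377.2 and 0.7771 T_C − 0.8746 T_D = 404.4.
Solving simultaneously: T_C = 567.3 N, T_D = 41.69 N.

T_D ≈ 41.7 N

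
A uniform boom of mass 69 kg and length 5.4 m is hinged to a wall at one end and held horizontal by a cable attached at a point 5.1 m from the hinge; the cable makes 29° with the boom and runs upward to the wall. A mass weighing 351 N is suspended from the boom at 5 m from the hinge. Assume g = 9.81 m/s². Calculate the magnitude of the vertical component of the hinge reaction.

Take torques about the hinge: T sin 29° · 5.1 = 69×9.81×2.7 + 351×5 = 3582.6 N·m.
So T = 3582.6 / (0.4848 × 5.1) = 1449 N.
ΣF_y = 0: H_y = (69×9.81 + 351) − T sin 29° = 1027.9 − 702.47 = 325.42 N.

|H_y| ≈ 325 N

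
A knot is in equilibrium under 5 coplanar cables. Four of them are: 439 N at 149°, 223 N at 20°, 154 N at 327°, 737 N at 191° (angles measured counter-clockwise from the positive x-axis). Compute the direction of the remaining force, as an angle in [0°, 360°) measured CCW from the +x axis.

θ ≈ 354°

Sum the known components: ΣF_x = -761 N, ΣF_y = 77.87 N.
For equilibrium the remaining force must supply (−ΣF_x, −ΣF_y) = (761, -77.87) N.
Magnitude = √((761)² + (-77.87)²) = 765 N; direction = atan2(-77.87, 761) = 354.2°.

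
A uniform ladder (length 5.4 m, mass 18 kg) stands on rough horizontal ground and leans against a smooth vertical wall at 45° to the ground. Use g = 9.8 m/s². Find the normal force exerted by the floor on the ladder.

N_floor ≈ 176 N

ΣF_y = 0: N_floor = 18×9.8 = 176.4 N.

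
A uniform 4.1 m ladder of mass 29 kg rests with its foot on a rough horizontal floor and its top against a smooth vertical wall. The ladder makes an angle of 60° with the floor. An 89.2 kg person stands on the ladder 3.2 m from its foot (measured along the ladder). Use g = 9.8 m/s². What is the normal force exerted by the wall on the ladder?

N_wall ≈ 476 N

Torques about the foot: N_wall · 4.1 sin 60° = 29×9.8×2.05 cos 60° + 89.2×9.8×3.2 cos 60° → N_wall = 475.95 N.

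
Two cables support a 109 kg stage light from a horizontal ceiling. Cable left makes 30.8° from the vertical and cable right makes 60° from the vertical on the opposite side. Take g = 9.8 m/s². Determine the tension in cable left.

T_left ≈ 925 N

Angles from the horizontal: cable left is 90° − 30.8° = 59.2°, cable right is 90° − 60° = 30°.
Weight W = 109 × 9.8 = 1068 N acts straight down.
Horizontal: T_left cos 59.2° = T_right cos 30°  →  T_right = 0.5913 T_left.
Vertical: T_left sin 59.2° + T_right sin 30° = 1068.
Substituting the horizontal relation into the vertical equation gives 1.155 T_left = 1068, so T_left = 925.2 N.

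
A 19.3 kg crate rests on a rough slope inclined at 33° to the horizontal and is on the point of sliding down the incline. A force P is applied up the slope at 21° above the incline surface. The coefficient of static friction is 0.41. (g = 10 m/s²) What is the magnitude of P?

P ≈ 49.3 N

On the verge of sliding down the incline, friction equals μN and acts up the slope.
Perpendicular: N + P sin 21° = W cos 33° = 161.9 N.
Along incline: P cos 21° + μN = W sin 33° with W sin 33° = 105.1 N.
Solving the pair for P and N: P = 49.26 N, N = 144.2 N (and f = μN = 59.13 N).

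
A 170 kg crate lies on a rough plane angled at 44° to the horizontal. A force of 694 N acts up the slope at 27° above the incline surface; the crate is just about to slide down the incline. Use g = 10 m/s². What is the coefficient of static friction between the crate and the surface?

μ ≈ 0.620

On the verge of sliding down the incline, friction is at its maximum μN and acts up the slope.
Perpendicular to incline: N = W cos 44° − P sin 27° = 1223 − 315.1 = 907.8 N.
Along incline: P cos 27° + μN = W sin 44° → μ = (W sin 44° − P cos 27°) / N = 0.6197.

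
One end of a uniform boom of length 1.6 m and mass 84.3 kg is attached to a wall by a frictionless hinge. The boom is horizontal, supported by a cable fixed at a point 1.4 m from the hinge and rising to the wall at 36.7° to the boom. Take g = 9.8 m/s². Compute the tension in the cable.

Take torques about the hinge: T sin 36.7° · 1.4 = 84.3×9.8×0.8 = 660.91 N·m.
So T = 660.91 / (0.5976 × 1.4) = 789.93 N.

T ≈ 790 N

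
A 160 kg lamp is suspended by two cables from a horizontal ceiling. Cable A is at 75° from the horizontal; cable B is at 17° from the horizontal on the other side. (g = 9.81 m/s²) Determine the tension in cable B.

Weight W = 160 × 9.81 = 1570 N acts straight down.
Horizontal: T_A cos 75° = T_B cos 17°  →  T_A = 3.695 T_B.
Vertical: T_A sin 75° + T_B sin 17° = 1570.
Substituting the horizontal relation into the vertical equation gives 3.861 T_B = 1570, so T_B = 406.5 N.

T_B ≈ 406 N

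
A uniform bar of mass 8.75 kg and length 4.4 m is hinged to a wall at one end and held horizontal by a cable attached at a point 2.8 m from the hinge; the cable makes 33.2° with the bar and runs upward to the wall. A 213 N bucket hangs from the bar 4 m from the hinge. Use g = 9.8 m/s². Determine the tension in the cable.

Take torques about the hinge: T sin 33.2° · 2.8 = 8.75×9.8×2.2 + 213×4 = 1040.7 N·m.
So T = 1040.7 / (0.5476 × 2.8) = 678.75 N.

T ≈ 679 N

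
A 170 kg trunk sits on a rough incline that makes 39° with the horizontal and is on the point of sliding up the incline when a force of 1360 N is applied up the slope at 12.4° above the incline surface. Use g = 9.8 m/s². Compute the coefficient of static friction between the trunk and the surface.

μ ≈ 0.279

On the verge of sliding up the incline, friction is at its maximum μN and acts down the slope.
Perpendicular to incline: N = W cos 39° − P sin 12.4° = 1295 − 292 = 1003 N.
Along incline: P cos 12.4° − μN = W sin 39° → μ = −(W sin 39° − P cos 12.4°) / N = 0.2791.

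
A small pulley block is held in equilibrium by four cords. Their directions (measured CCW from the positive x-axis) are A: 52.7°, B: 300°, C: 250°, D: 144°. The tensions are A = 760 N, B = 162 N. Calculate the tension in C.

Resolve: ΣF_x = 760 cos 52.7° + 162 cos 300° + T_C cos 250° + T_D cos 144° = 0.
        ΣF_y = 760 sin 52.7° + 162 sin 300° + T_C sin 250° + T_D sin 144° = 0.
The known terms sum to (541.6, 464.3) N, so -0.3420 T_C − 0.8090 T_D = -541.6 and -0.9397 T_C + 0.5878 T_D = -464.3.
Solving simultaneously: T_C = 721.9 N, T_D = 364.2 N.

T_C ≈ 722 N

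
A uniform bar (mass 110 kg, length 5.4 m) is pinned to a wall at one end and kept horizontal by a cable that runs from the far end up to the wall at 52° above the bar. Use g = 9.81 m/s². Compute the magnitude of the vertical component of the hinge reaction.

Take torques about the hinge: T sin 52° · 5.4 = 110×9.81×2.7 = 2913.6 N·m.
So T = 2913.6 / (0.7880 × 5.4) = 684.7 N.
ΣF_y = 0: H_y = (110×9.81) − T sin 52° = 1079.1 − 539.55 = 539.55 N.

|H_y| ≈ 540 N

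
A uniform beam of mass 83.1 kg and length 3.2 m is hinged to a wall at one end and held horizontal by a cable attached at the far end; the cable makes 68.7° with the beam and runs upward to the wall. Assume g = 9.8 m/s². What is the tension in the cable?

Take torques about the hinge: T sin 68.7° · 3.2 = 83.1×9.8×1.6 = 1303 N·m.
So T = 1303 / (0.9317 × 3.2) = 437.04 N.

T ≈ 437 N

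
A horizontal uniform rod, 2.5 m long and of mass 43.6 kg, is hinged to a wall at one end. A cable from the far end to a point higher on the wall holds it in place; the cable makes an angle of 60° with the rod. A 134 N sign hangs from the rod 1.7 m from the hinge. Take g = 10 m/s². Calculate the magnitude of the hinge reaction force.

Take torques about the hinge: T sin 60° · 2.5 = 43.6×10×1.25 + 134×1.7 = 772.8 N·m.
So T = 772.8 / (0.8660 × 2.5) = 356.94 N.
ΣF_x = 0: H_x = T cos 60° = 178.47 N.
ΣF_y = 0: H_y = (43.6×10 + 134) − T sin 60° = 570 − 309.12 = 260.88 N.
|H| = √(H_x² + H_y²) = √((178.47)² + (260.88)²) = 316.09 N.

|H| ≈ 316 N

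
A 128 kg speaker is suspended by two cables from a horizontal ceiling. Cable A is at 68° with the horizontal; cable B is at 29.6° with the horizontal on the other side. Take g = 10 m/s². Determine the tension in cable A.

T_A ≈ 1120 N

Weight W = 128 × 10 = 1280 N acts straight down.
Horizontal: T_A cos 68° = T_B cos 29.6°  →  T_B = 0.4308 T_A.
Vertical: T_A sin 68° + T_B sin 29.6° = 1280.
Substituting the horizontal relation into the vertical equation gives 1.14 T_A = 1280, so T_A = 1123 N.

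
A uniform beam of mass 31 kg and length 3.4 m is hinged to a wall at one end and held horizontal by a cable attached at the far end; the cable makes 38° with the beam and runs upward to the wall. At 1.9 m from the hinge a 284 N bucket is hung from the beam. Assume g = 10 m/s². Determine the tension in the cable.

Take torques about the hinge: T sin 38° · 3.4 = 31×10×1.7 + 284×1.9 = 1066.6 N·m.
So T = 1066.6 / (0.6157 × 3.4) = 509.54 N.

T ≈ 510 N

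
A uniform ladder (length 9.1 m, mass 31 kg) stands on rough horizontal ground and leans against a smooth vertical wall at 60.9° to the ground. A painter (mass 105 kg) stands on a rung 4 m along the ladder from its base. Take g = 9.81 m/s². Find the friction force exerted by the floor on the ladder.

Torques about the foot: N_wall · 9.1 sin 60.9° = 31×9.81×4.55 cos 60.9° + 105×9.81×4 cos 60.9° → N_wall = 336.64 N.
ΣF_x = 0: f_floor = N_wall = 336.64 N.

f ≈ 337 N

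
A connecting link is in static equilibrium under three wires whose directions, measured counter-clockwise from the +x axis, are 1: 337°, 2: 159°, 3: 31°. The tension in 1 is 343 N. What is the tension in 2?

T_2 ≈ 352 N

Resolve: ΣF_x = 343 cos 337° + T_2 cos 159° + T_3 cos 31° = 0.
        ΣF_y = 343 sin 337° + T_2 sin 159° + T_3 sin 31° = 0.
The known terms sum to (315.7, -134) N, so -0.9336 T_2 + 0.8572 T_3 = -315.7 and 0.3584 T_2 + 0.5150 T_3 = 134.
Solving simultaneously: T_2 = 352.1 N, T_3 = 15.19 N.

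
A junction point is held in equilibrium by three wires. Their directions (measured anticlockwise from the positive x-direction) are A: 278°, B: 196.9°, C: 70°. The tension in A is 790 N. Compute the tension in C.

Resolve: ΣF_x = 790 cos 278° + T_B cos 196.9° + T_C cos 70° = 0.
        ΣF_y = 790 sin 278° + T_B sin 196.9° + T_C sin 70° = 0.
The known terms sum to (109.9, -782.3) N, so -0.9568 T_B + 0.3420 T_C = -109.9 and -0.2907 T_B + 0.9397 T_C = 782.3.
Solving simultaneously: T_B = 463.8 N, T_C = 976 N.

T_C ≈ 976 N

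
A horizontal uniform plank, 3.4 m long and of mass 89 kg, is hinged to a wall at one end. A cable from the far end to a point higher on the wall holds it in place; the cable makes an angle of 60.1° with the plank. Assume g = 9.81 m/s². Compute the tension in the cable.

T ≈ 504 N

Take torques about the hinge: T sin 60.1° · 3.4 = 89×9.81×1.7 = 1484.3 N·m.
So T = 1484.3 / (0.8669 × 3.4) = 503.57 N.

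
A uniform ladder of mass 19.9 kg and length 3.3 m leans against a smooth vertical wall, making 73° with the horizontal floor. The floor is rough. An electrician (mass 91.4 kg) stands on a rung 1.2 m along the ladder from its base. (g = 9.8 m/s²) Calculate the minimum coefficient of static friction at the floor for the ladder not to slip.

μ_min ≈ 0.119

ΣF_y = 0: N_floor = 19.9×9.8 + 91.4×9.8 = 1090.7 N.
Torques about the foot: N_wall · 3.3 sin 73° = 19.9×9.8×1.65 cos 73° + 91.4×9.8×1.2 cos 73° → N_wall = 129.39 N.
ΣF_x = 0: f_floor = N_wall = 129.39 N.
μ_min = f_floor / N_floor = 129.39 / 1090.7 = 0.1186.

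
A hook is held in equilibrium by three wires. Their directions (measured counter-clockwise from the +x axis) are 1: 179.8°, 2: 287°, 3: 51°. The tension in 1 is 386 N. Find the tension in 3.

Resolve: ΣF_x = 386 cos 179.8° + T_2 cos 287° + T_3 cos 51° = 0.
        ΣF_y = 386 sin 179.8° + T_2 sin 287° + T_3 sin 51° = 0.
The known terms sum to (-386, 1.347) N, so 0.2924 T_2 + 0.6293 T_3 = 386 and -0.9563 T_2 + 0.7771 T_3 = -1.347.
Solving simultaneously: T_2 = 362.9 N, T_3 = 444.8 N.

T_3 ≈ 445 N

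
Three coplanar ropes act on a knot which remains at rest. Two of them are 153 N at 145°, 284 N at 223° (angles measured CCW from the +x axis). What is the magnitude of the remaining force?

F ≈ 349 N

Sum the known components: ΣF_x = -333 N, ΣF_y = -105.9 N.
For equilibrium the remaining force must supply (−ΣF_x, −ΣF_y) = (333, 105.9) N.
Magnitude = √((333)² + (105.9)²) = 349.5 N; direction = atan2(105.9, 333) = 17.6°.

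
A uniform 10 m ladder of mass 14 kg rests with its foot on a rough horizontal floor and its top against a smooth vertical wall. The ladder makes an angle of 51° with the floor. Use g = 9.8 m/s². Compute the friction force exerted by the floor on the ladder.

f ≈ 55.6 N

Torques about the foot: N_wall · 10 sin 51° = 14×9.8×5 cos 51° → N_wall = 55.551 N.
ΣF_x = 0: f_floor = N_wall = 55.551 N.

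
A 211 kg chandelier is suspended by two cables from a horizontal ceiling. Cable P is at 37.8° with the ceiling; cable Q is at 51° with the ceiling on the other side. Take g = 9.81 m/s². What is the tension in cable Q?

T_Q ≈ 1640 N

Weight W = 211 × 9.81 = 2070 N acts straight down.
Horizontal: T_P cos 37.8° = T_Q cos 51°  →  T_P = 0.7965 T_Q.
Vertical: T_P sin 37.8° + T_Q sin 51° = 2070.
Substituting the horizontal relation into the vertical equation gives 1.265 T_Q = 2070, so T_Q = 1636 N.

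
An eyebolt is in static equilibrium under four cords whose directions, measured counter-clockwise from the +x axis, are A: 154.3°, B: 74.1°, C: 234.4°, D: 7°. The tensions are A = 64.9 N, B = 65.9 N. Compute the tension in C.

Resolve: ΣF_x = 64.9 cos 154.3° + 65.9 cos 74.1° + T_C cos 234.4° + T_D cos 7° = 0.
        ΣF_y = 64.9 sin 154.3° + 65.9 sin 74.1° + T_C sin 234.4° + T_D sin 7° = 0.
The known terms sum to (-40.43, 91.52) N, so -0.5821 T_C + 0.9925 T_D = 40.43 and -0.8131 T_C + 0.1219 T_D = -91.52.
Solving simultaneously: T_C = 130.1 N, T_D = 117 N.

T_C ≈ 130 N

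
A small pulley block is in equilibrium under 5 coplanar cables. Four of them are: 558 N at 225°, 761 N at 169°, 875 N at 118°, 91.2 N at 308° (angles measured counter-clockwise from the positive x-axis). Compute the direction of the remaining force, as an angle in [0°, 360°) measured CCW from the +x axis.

Sum the known components: ΣF_x = -1496 N, ΣF_y = 451.4 N.
For equilibrium the remaining force must supply (−ΣF_x, −ΣF_y) = (1496, -451.4) N.
Magnitude = √((1496)² + (-451.4)²) = 1563 N; direction = atan2(-451.4, 1496) = 343.2°.

θ ≈ 343°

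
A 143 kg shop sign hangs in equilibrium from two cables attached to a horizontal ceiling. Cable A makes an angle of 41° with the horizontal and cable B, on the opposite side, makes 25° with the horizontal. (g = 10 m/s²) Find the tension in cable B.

Weight W = 143 × 10 = 1430 N acts straight down.
Horizontal: T_A cos 41° = T_B cos 25°  →  T_A = 1.201 T_B.
Vertical: T_A sin 41° + T_B sin 25° = 1430.
Substituting the horizontal relation into the vertical equation gives 1.21 T_B = 1430, so T_B = 1181 N.

T_B ≈ 1180 N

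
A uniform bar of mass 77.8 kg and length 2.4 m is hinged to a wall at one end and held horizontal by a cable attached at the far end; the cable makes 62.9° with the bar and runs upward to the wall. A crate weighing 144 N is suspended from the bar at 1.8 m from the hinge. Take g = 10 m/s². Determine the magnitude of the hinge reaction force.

|H| ≈ 495 N

Take torques about the hinge: T sin 62.9° · 2.4 = 77.8×10×1.2 + 144×1.8 = 1192.8 N·m.
So T = 1192.8 / (0.8902 × 2.4) = 558.29 N.
ΣF_x = 0: H_x = T cos 62.9° = 254.33 N.
ΣF_y = 0: H_y = (77.8×10 + 144) − T sin 62.9° = 922 − 497 = 425 N.
|H| = √(H_x² + H_y²) = √((254.33)² + (425)²) = 495.29 N.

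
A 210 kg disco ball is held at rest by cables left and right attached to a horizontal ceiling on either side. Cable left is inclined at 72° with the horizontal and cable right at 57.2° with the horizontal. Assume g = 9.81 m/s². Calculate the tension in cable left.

Weight W = 210 × 9.81 = 2060 N acts straight down.
Horizontal: T_left cos 72° = T_right cos 57.2°  →  T_right = 0.5704 T_left.
Vertical: T_left sin 72° + T_right sin 57.2° = 2060.
Substituting the horizontal relation into the vertical equation gives 1.431 T_left = 2060, so T_left = 1440 N.

T_left ≈ 1440 N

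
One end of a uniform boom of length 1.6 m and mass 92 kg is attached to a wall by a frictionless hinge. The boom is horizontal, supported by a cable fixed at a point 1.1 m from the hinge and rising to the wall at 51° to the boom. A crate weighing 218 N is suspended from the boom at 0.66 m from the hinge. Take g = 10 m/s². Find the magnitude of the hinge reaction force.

Take torques about the hinge: T sin 51° · 1.1 = 92×10×0.8 + 218×0.66 = 879.88 N·m.
So T = 879.88 / (0.7771 × 1.1) = 1029.3 N.
ΣF_x = 0: H_x = T cos 51° = 647.74 N.
ΣF_y = 0: H_y = (92×10 + 218) − T sin 51° = 1138 − 799.89 = 338.11 N.
|H| = √(H_x² + H_y²) = √((647.74)² + (338.11)²) = 730.67 N.

|H| ≈ 731 N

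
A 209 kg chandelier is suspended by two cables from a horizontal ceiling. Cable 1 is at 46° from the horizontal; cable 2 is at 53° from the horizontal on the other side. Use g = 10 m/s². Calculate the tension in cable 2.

T_2 ≈ 1470 N

Weight W = 209 × 10 = 2090 N acts straight down.
Horizontal: T_1 cos 46° = T_2 cos 53°  →  T_1 = 0.8663 T_2.
Vertical: T_1 sin 46° + T_2 sin 53° = 2090.
Substituting the horizontal relation into the vertical equation gives 1.422 T_2 = 2090, so T_2 = 1470 N.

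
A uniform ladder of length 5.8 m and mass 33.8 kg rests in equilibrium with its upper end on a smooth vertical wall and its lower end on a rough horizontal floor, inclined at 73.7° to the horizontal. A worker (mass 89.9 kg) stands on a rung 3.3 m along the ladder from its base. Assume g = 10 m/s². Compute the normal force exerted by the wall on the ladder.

N_wall ≈ 199 N

Torques about the foot: N_wall · 5.8 sin 73.7° = 33.8×10×2.9 cos 73.7° + 89.9×10×3.3 cos 73.7° → N_wall = 198.99 N.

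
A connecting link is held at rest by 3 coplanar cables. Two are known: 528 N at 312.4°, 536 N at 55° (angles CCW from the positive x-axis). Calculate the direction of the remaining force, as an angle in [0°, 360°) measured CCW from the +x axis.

Sum the known components: ΣF_x = 663.5 N, ΣF_y = 49.16 N.
For equilibrium the remaining force must supply (−ΣF_x, −ΣF_y) = (-663.5, -49.16) N.
Magnitude = √((-663.5)² + (-49.16)²) = 665.3 N; direction = atan2(-49.16, -663.5) = 184.2°.

θ ≈ 184°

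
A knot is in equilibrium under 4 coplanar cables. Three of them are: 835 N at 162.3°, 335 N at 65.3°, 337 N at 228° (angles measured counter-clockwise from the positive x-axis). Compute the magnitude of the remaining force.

F ≈ 933 N

Sum the known components: ΣF_x = -881 N, ΣF_y = 307.8 N.
For equilibrium the remaining force must supply (−ΣF_x, −ΣF_y) = (881, -307.8) N.
Magnitude = √((881)² + (-307.8)²) = 933.2 N; direction = atan2(-307.8, 881) = 340.7°.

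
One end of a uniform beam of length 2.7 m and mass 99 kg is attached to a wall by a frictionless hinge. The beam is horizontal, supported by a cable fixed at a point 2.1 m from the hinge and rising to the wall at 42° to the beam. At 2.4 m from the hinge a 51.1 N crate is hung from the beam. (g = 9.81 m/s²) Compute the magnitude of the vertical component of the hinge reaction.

|H_y| ≈ 340 N

Take torques about the hinge: T sin 42° · 2.1 = 99×9.81×1.35 + 51.1×2.4 = 1433.7 N·m.
So T = 1433.7 / (0.6691 × 2.1) = 1020.3 N.
ΣF_y = 0: H_y = (99×9.81 + 51.1) − T sin 42° = 1022.3 − 682.74 = 339.55 N.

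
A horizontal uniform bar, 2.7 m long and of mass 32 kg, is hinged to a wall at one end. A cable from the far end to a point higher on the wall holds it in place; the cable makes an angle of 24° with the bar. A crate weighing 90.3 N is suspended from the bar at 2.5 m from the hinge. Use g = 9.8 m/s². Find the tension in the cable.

T ≈ 591 N

Take torques about the hinge: T sin 24° · 2.7 = 32×9.8×1.35 + 90.3×2.5 = 649.11 N·m.
So T = 649.11 / (0.4067 × 2.7) = 591.07 N.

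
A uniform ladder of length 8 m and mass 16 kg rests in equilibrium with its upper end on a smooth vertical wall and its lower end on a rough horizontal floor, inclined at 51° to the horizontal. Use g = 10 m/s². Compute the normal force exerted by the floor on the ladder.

N_floor ≈ 160 N

ΣF_y = 0: N_floor = 16×10 = 160 N.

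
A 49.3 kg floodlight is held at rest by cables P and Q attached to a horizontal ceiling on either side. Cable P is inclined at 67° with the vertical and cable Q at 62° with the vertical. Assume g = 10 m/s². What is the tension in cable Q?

T_Q ≈ 584 N

Angles from the horizontal: cable P is 90° − 67° = 23°, cable Q is 90° − 62° = 28°.
Weight W = 49.3 × 10 = 493 N acts straight down.
Horizontal: T_P cos 23° = T_Q cos 28°  →  T_P = 0.9592 T_Q.
Vertical: T_P sin 23° + T_Q sin 28° = 493.
Substituting the horizontal relation into the vertical equation gives 0.8443 T_Q = 493, so T_Q = 583.9 N.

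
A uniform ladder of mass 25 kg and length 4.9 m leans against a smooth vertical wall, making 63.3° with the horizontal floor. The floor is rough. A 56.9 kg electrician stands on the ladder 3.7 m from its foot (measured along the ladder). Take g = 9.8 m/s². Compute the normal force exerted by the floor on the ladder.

ΣF_y = 0: N_floor = 25×9.8 + 56.9×9.8 = 802.62 N.

N_floor ≈ 803 N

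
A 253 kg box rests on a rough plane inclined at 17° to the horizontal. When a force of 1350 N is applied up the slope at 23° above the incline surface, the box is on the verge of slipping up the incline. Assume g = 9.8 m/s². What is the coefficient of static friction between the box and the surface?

μ ≈ 0.281

On the verge of sliding up the incline, friction is at its maximum μN and acts down the slope.
Perpendicular to incline: N = W cos 17° − P sin 23° = 2371 − 527.5 = 1844 N.
Along incline: P cos 23° − μN = W sin 17° → μ = −(W sin 17° − P cos 23°) / N = 0.2809.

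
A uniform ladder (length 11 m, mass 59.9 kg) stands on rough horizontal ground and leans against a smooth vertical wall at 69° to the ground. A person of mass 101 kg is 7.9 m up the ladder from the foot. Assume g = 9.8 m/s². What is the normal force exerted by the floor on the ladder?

N_floor ≈ 1580 N

ΣF_y = 0: N_floor = 59.9×9.8 + 101×9.8 = 1576.8 N.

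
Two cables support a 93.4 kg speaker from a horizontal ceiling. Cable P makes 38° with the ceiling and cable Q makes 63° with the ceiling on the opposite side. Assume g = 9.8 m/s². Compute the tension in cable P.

Weight W = 93.4 × 9.8 = 915.3 N acts straight down.
Horizontal: T_P cos 38° = T_Q cos 63°  →  T_Q = 1.736 T_P.
Vertical: T_P sin 38° + T_Q sin 63° = 915.3.
Substituting the horizontal relation into the vertical equation gives 2.162 T_P = 915.3, so T_P = 423.3 N.

T_P ≈ 423 N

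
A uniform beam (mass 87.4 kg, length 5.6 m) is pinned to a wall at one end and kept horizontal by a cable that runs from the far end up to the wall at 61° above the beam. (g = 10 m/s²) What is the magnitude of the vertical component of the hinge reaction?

Take torques about the hinge: T sin 61° · 5.6 = 87.4×10×2.8 = 2447.2 N·m.
So T = 2447.2 / (0.8746 × 5.6) = 499.65 N.
ΣF_y = 0: H_y = (87.4×10) − T sin 61° = 874 − 437 = 437 N.

|H_y| ≈ 437 N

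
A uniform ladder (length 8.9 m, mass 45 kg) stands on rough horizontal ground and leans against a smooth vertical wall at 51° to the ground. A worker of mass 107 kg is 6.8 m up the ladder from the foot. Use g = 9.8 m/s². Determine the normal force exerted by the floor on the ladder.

ΣF_y = 0: N_floor = 45×9.8 + 107×9.8 = 1489.6 N.

N_floor ≈ 1490 N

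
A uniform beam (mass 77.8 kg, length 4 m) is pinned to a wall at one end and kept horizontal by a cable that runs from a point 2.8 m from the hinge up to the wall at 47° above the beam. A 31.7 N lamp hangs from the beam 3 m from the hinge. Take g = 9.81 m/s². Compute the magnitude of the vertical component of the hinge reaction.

|H_y| ≈ 216 N

Take torques about the hinge: T sin 47° · 2.8 = 77.8×9.81×2 + 31.7×3 = 1621.5 N·m.
So T = 1621.5 / (0.7314 × 2.8) = 791.85 N.
ΣF_y = 0: H_y = (77.8×9.81 + 31.7) − T sin 47° = 794.92 − 579.12 = 215.8 N.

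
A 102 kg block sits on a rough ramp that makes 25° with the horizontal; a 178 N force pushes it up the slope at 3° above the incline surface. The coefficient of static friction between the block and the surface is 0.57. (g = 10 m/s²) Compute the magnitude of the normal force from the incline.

Axes along / perpendicular to the incline. W sin 25° = 431.1 N down-slope; W cos 25° = 924.4 N into the surface.
Perpendicular: N = W cos 25° − P sin 3° = 924.4 − 9.316 = 915.1 N.
Along incline: P cos 3° + f = W sin 25° (friction acts up-slope) → f = 431.1 − 177.8 = 253.3 N.
|f| = 253.3 N ≤ μN = 521.6 N, so the block is indeed static.

N ≈ 915 N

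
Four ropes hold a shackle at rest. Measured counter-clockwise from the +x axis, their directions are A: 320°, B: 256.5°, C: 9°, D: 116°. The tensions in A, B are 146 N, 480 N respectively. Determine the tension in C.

T_C ≈ 257 N

Resolve: ΣF_x = 146 cos 320° + 480 cos 256.5° + T_C cos 9° + T_D cos 116° = 0.
        ΣF_y = 146 sin 320° + 480 sin 256.5° + T_C sin 9° + T_D sin 116° = 0.
The known terms sum to (-0.2113, -560.6) N, so 0.9877 T_C − 0.4384 T_D = 0.2113 and 0.1564 T_C + 0.8988 T_D = 560.6.
Solving simultaneously: T_C = 257.2 N, T_D = 578.9 N.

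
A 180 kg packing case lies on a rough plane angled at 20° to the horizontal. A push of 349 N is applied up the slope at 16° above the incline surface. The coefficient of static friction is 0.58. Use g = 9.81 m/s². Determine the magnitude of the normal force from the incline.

N ≈ 1560 N

Axes along / perpendicular to the incline. W sin 20° = 603.9 N down-slope; W cos 20° = 1659 N into the surface.
Perpendicular: N = W cos 20° − P sin 16° = 1659 − 96.2 = 1563 N.
Along incline: P cos 16° + f = W sin 20° (friction acts up-slope) → f = 603.9 − 335.5 = 268.5 N.
|f| = 268.5 N ≤ μN = 906.6 N, so the packing case is indeed static.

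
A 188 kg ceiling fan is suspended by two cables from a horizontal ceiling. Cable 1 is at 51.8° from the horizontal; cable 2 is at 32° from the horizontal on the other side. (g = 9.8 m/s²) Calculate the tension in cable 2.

Weight W = 188 × 9.8 = 1842 N acts straight down.
Horizontal: T_1 cos 51.8° = T_2 cos 32°  →  T_1 = 1.371 T_2.
Vertical: T_1 sin 51.8° + T_2 sin 32° = 1842.
Substituting the horizontal relation into the vertical equation gives 1.608 T_2 = 1842, so T_2 = 1146 N.

T_2 ≈ 1150 N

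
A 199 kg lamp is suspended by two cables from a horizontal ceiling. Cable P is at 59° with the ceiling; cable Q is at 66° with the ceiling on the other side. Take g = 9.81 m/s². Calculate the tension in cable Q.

Weight W = 199 × 9.81 = 1952 N acts straight down.
Horizontal: T_P cos 59° = T_Q cos 66°  →  T_P = 0.7897 T_Q.
Vertical: T_P sin 59° + T_Q sin 66° = 1952.
Substituting the horizontal relation into the vertical equation gives 1.59 T_Q = 1952, so T_Q = 1227 N.

T_Q ≈ 1230 N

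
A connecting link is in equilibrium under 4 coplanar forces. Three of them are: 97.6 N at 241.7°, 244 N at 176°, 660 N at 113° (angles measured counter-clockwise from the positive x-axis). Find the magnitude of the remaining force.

F ≈ 768 N

Sum the known components: ΣF_x = -547.6 N, ΣF_y = 538.6 N.
For equilibrium the remaining force must supply (−ΣF_x, −ΣF_y) = (547.6, -538.6) N.
Magnitude = √((547.6)² + (-538.6)²) = 768.1 N; direction = atan2(-538.6, 547.6) = 315.5°.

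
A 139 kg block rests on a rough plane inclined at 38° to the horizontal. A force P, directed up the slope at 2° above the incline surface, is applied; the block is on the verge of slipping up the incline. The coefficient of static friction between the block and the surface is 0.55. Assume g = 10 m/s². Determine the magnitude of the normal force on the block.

On the verge of sliding up the incline, friction equals μN and acts down the slope.
Perpendicular: N + P sin 2° = W cos 38° = 1095 N.
Along incline: P cos 2° = W sin 38° + μN  with W sin 38° = 855.8 N.
Solving the pair for P and N: P = 1432 N, N = 1045 N (and f = μN = 575 N).

N ≈ 1050 N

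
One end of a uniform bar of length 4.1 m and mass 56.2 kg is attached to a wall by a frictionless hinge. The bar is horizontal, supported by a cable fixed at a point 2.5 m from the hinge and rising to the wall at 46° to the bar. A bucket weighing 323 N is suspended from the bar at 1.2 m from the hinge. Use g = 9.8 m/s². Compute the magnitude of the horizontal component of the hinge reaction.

H_x ≈ 586 N

Take torques about the hinge: T sin 46° · 2.5 = 56.2×9.8×2.05 + 323×1.2 = 1516.7 N·m.
So T = 1516.7 / (0.7193 × 2.5) = 843.36 N.
ΣF_x = 0: H_x = T cos 46° = 585.85 N.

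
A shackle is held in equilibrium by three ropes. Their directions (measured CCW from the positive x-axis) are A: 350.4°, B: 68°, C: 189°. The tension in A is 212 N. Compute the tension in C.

T_C ≈ 242 N

Resolve: ΣF_x = 212 cos 350.4° + T_B cos 68° + T_C cos 189° = 0.
        ΣF_y = 212 sin 350.4° + T_B sin 68° + T_C sin 189° = 0.
The known terms sum to (209, -35.35) N, so 0.3746 T_B − 0.9877 T_C = -209 and 0.9272 T_B − 0.1564 T_C = 35.35.
Solving simultaneously: T_B = 78.89 N, T_C = 241.6 N.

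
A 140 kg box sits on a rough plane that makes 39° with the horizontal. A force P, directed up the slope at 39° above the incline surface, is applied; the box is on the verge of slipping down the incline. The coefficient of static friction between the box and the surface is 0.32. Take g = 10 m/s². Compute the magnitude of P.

P ≈ 926 N

On the verge of sliding down the incline, friction equals μN and acts up the slope.
Perpendicular: N + P sin 39° = W cos 39° = 1088 N.
Along incline: P cos 39° + μN = W sin 39° with W sin 39° = 881 N.
Solving the pair for P and N: P = 925.5 N, N = 505.5 N (and f = μN = 161.8 N).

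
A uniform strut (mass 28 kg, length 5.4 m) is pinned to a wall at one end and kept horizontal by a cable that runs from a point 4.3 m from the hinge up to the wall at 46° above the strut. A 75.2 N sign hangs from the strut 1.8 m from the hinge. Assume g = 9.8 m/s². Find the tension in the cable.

T ≈ 283 N

Take torques about the hinge: T sin 46° · 4.3 = 28×9.8×2.7 + 75.2×1.8 = 876.24 N·m.
So T = 876.24 / (0.7193 × 4.3) = 283.28 N.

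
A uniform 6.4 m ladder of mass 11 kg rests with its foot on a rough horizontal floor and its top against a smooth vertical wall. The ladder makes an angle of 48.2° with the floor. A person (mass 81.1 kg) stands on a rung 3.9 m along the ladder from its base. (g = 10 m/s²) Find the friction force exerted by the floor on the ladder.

f ≈ 491 N

Torques about the foot: N_wall · 6.4 sin 48.2° = 11×10×3.2 cos 48.2° + 81.1×10×3.9 cos 48.2° → N_wall = 491.04 N.
ΣF_x = 0: f_floor = N_wall = 491.04 N.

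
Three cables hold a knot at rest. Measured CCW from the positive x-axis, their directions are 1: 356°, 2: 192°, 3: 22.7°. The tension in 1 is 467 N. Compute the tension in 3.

T_3 ≈ 693 N

Resolve: ΣF_x = 467 cos 356° + T_2 cos 192° + T_3 cos 22.7° = 0.
        ΣF_y = 467 sin 356° + T_2 sin 192° + T_3 sin 22.7° = 0.
The known terms sum to (465.9, -32.58) N, so -0.9781 T_2 + 0.9225 T_3 = -465.9 and -0.2079 T_2 + 0.3859 T_3 = 32.58.
Solving simultaneously: T_2 = 1130 N, T_3 = 693.3 N.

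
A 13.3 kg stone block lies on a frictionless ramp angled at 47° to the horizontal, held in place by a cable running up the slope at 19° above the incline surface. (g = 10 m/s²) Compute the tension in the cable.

T ≈ 103 N

Take axes along and perpendicular to the incline. Weight components: W sin 47° = 97.27 N down-slope, W cos 47° = 90.71 N into the surface.
Along incline: T cos 19° = W sin 47° → T = 102.9 N.
Perpendicular: N = W cos 47° − T sin 19° = 57.21 N.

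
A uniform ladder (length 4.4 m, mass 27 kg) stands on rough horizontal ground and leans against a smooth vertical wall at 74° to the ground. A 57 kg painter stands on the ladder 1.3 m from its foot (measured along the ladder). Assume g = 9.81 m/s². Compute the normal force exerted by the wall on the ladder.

Torques about the foot: N_wall · 4.4 sin 74° = 27×9.81×2.2 cos 74° + 57×9.81×1.3 cos 74° → N_wall = 85.348 N.

N_wall ≈ 85.3 N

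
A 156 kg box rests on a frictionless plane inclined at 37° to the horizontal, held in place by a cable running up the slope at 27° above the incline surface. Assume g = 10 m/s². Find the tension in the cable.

T ≈ 1050 N

Take axes along and perpendicular to the incline. Weight components: W sin 37° = 938.8 N down-slope, W cos 37° = 1246 N into the surface.
Along incline: T cos 27° = W sin 37° → T = 1054 N.
Perpendicular: N = W cos 37° − T sin 27° = 767.5 N.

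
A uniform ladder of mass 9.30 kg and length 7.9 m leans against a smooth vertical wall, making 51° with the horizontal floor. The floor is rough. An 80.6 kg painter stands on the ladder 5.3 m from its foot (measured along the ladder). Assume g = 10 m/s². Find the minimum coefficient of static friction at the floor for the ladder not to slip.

ΣF_y = 0: N_floor = 9.30×10 + 80.6×10 = 899 N.
Torques about the foot: N_wall · 7.9 sin 51° = 9.30×10×3.95 cos 51° + 80.6×10×5.3 cos 51° → N_wall = 475.53 N.
ΣF_x = 0: f_floor = N_wall = 475.53 N.
μ_min = f_floor / N_floor = 475.53 / 899 = 0.529.

μ_min ≈ 0.529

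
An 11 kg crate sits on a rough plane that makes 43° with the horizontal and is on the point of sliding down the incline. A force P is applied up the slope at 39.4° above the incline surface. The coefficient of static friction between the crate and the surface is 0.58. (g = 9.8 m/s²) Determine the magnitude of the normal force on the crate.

On the verge of sliding down the incline, friction equals μN and acts up the slope.
Perpendicular: N + P sin 39.4° = W cos 43° = 78.84 N.
Along incline: P cos 39.4° + μN = W sin 43° with W sin 43° = 73.52 N.
Solving the pair for P and N: P = 68.69 N, N = 35.24 N (and f = μN = 20.44 N).

N ≈ 35.2 N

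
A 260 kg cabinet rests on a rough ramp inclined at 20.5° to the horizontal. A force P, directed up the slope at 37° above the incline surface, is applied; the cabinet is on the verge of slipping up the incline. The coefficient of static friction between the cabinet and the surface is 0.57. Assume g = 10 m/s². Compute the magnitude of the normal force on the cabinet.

N ≈ 1220 N

On the verge of sliding up the incline, friction equals μN and acts down the slope.
Perpendicular: N + P sin 37° = W cos 20.5° = 2435 N.
Along incline: P cos 37° = W sin 20.5° + μN  with W sin 20.5° = 910.5 N.
Solving the pair for P and N: P = 2013 N, N = 1224 N (and f = μN = 697.5 N).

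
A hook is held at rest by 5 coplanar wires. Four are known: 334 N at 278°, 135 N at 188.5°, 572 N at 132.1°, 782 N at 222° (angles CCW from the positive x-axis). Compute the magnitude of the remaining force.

Sum the known components: ΣF_x = -1052 N, ΣF_y = -449.6 N.
For equilibrium the remaining force must supply (−ΣF_x, −ΣF_y) = (1052, 449.6) N.
Magnitude = √((1052)² + (449.6)²) = 1144 N; direction = atan2(449.6, 1052) = 23.1°.

F ≈ 1140 N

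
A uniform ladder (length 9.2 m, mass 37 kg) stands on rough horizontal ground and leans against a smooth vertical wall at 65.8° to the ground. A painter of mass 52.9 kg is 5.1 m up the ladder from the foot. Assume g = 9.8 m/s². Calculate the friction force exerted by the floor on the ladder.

f ≈ 211 N

Torques about the foot: N_wall · 9.2 sin 65.8° = 37×9.8×4.6 cos 65.8° + 52.9×9.8×5.1 cos 65.8° → N_wall = 210.64 N.
ΣF_x = 0: f_floor = N_wall = 210.64 N.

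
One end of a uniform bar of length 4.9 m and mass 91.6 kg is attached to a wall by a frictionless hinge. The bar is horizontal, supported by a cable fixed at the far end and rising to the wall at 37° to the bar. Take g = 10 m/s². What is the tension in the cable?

T ≈ 761 N

Take torques about the hinge: T sin 37° · 4.9 = 91.6×10×2.45 = 2244.2 N·m.
So T = 2244.2 / (0.6018 × 4.9) = 761.03 N.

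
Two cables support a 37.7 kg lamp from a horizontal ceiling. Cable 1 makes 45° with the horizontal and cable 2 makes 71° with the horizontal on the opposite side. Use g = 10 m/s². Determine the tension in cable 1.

T_1 ≈ 137 N

Weight W = 37.7 × 10 = 377 N acts straight down.
Horizontal: T_1 cos 45° = T_2 cos 71°  →  T_2 = 2.172 T_1.
Vertical: T_1 sin 45° + T_2 sin 71° = 377.
Substituting the horizontal relation into the vertical equation gives 2.761 T_1 = 377, so T_1 = 136.6 N.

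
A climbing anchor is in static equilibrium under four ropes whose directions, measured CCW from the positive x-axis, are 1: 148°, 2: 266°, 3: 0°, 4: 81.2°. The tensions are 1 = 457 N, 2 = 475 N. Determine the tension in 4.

Resolve: ΣF_x = 457 cos 148° + 475 cos 266° + T_3 cos 0° + T_4 cos 81.2° = 0.
        ΣF_y = 457 sin 148° + 475 sin 266° + T_3 sin 0° + T_4 sin 81.2° = 0.
The known terms sum to (-420.7, -231.7) N, so 1.0000 T_3 + 0.1530 T_4 = 420.7 and 0.0000 T_3 + 0.9882 T_4 = 231.7.
Solving simultaneously: T_3 = 384.8 N, T_4 = 234.4 N.

T_4 ≈ 234 N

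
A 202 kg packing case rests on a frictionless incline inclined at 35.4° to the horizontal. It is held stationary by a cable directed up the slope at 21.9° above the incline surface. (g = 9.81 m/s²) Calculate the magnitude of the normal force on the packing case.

N ≈ 1150 N

Take axes along and perpendicular to the incline. Weight components: W sin 35.4° = 1148 N down-slope, W cos 35.4° = 1615 N into the surface.
Along incline: T cos 21.9° = W sin 35.4° → T = 1237 N.
Perpendicular: N = W cos 35.4° − T sin 21.9° = 1154 N.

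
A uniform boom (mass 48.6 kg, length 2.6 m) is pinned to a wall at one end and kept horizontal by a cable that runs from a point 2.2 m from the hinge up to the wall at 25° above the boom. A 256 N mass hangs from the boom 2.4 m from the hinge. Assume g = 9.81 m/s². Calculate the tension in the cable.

Take torques about the hinge: T sin 25° · 2.2 = 48.6×9.81×1.3 + 256×2.4 = 1234.2 N·m.
So T = 1234.2 / (0.4226 × 2.2) = 1327.4 N.

T ≈ 1330 N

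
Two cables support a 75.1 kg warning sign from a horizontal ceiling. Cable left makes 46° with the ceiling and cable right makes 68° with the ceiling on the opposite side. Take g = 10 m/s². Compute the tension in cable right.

Weight W = 75.1 × 10 = 751 N acts straight down.
Horizontal: T_left cos 46° = T_right cos 68°  →  T_left = 0.5393 T_right.
Vertical: T_left sin 46° + T_right sin 68° = 751.
Substituting the horizontal relation into the vertical equation gives 1.315 T_right = 751, so T_right = 571.1 N.

T_right ≈ 571 N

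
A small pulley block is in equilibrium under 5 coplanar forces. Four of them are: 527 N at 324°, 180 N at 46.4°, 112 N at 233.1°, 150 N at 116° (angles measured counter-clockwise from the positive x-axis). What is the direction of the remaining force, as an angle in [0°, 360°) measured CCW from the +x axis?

Sum the known components: ΣF_x = 417.5 N, ΣF_y = -134.2 N.
For equilibrium the remaining force must supply (−ΣF_x, −ΣF_y) = (-417.5, 134.2) N.
Magnitude = √((-417.5)² + (134.2)²) = 438.5 N; direction = atan2(134.2, -417.5) = 162.2°.

θ ≈ 162°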